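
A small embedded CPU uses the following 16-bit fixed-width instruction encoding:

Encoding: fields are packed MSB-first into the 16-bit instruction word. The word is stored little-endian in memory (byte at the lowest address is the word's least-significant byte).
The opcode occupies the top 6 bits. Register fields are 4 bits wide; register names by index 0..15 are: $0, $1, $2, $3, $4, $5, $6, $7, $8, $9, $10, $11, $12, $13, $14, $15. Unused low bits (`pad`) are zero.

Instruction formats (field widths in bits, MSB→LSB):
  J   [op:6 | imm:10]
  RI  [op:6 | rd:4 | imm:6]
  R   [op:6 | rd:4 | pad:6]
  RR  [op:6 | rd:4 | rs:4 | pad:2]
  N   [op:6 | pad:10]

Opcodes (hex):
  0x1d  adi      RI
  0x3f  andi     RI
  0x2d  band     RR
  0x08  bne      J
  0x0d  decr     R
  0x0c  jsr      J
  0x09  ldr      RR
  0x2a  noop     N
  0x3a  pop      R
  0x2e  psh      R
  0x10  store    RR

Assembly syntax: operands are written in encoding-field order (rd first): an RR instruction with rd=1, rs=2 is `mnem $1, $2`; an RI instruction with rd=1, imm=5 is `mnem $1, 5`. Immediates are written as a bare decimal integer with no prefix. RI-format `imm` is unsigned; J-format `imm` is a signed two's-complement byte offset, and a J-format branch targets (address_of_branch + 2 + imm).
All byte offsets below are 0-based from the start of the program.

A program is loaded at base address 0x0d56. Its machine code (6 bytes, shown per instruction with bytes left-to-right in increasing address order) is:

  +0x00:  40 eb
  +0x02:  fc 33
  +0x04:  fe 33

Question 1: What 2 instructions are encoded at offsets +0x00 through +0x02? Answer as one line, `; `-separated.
+0x00: 40 eb ⇒ word 0xeb40 (little)
  opcode bits[15:10]=0x3a: pop/R
  rd: (w>>6)&0xf=0xd → $13
+0x02: fc 33 ⇒ word 0x33fc (little)
  opcode bits[15:10]=0xc: jsr/J
  imm: (w>>0)&0x3ff=0x3fc (s10→-4) → -4

pop $13; jsr -4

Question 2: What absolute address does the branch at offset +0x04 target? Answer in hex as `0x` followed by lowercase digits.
[04] fe 33 → 0x33fe
  op=0x33fe>>10=0xc ⇒ jsr (J)
  imm@[9:0]=0x3fe (s10→-2) ⇒ -2
  target = base 0x0d56 + off 0x04 + 2 + imm -2 = 0x0d5a

0x0d5a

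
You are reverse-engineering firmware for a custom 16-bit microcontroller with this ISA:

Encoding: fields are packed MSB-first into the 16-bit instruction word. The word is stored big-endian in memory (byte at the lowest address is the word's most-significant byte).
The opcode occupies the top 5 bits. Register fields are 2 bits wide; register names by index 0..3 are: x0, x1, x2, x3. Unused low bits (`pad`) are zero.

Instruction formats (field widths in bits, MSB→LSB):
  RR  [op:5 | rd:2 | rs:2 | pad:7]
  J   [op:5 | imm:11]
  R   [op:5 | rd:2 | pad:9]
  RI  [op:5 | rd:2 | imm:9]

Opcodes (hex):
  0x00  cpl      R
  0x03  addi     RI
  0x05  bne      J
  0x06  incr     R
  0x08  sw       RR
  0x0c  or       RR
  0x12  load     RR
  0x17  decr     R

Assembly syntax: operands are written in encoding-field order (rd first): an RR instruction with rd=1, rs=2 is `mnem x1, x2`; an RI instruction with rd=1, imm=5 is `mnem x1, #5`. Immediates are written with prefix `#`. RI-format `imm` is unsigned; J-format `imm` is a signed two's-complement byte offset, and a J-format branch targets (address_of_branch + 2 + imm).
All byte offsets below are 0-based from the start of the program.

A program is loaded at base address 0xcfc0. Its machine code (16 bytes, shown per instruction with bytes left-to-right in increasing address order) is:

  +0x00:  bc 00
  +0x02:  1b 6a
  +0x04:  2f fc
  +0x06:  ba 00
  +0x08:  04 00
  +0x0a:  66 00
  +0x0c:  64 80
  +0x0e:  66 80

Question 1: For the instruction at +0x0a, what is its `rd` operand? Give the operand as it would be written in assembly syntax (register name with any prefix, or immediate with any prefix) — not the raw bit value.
x3

off 0x0a: read 66 00 as big → 0x6600
  opcode bits[15:11]=0xc: or/RR
  [10:9] rd=3 = x3
  [8:7] rs=0 = x0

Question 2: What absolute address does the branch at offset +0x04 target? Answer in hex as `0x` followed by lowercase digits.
[04] 2f fc → 0x2ffc
  op=0x2ffc>>11=0x5 ⇒ bne (J)
  [10:0] imm=2044 (s11→-4) = #-4
  target = base 0xcfc0 + off 0x04 + 2 + imm -4 = 0xcfc2

0xcfc2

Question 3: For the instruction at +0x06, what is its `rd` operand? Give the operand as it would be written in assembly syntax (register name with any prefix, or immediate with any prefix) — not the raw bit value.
[06] ba 00 → 0xba00
  op=0xba00>>11=0x17 ⇒ decr (R)
  rd@[10:9]=0x1 ⇒ x1

x1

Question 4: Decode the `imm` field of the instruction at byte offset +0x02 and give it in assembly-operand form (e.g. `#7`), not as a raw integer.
off 0x02: read 1b 6a as big → 0x1b6a
  top 5b → 0x3 → addi [RI]
  [10:9] rd=1 = x1
  [8:0] imm=362 = #362

#362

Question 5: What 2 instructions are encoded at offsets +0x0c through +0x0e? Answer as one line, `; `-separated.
off 0x0c: read 64 80 as big → 0x6480
  op=0x6480>>11=0xc ⇒ or (RR)
  rd: (w>>9)&0x3=0x2 → x2
  rs: (w>>7)&0x3=0x1 → x1
off 0x0e: read 66 80 as big → 0x6680
  op=0x6680>>11=0xc ⇒ or (RR)
  rd: (w>>9)&0x3=0x3 → x3
  rs: (w>>7)&0x3=0x1 → x1

or x2, x1; or x3, x1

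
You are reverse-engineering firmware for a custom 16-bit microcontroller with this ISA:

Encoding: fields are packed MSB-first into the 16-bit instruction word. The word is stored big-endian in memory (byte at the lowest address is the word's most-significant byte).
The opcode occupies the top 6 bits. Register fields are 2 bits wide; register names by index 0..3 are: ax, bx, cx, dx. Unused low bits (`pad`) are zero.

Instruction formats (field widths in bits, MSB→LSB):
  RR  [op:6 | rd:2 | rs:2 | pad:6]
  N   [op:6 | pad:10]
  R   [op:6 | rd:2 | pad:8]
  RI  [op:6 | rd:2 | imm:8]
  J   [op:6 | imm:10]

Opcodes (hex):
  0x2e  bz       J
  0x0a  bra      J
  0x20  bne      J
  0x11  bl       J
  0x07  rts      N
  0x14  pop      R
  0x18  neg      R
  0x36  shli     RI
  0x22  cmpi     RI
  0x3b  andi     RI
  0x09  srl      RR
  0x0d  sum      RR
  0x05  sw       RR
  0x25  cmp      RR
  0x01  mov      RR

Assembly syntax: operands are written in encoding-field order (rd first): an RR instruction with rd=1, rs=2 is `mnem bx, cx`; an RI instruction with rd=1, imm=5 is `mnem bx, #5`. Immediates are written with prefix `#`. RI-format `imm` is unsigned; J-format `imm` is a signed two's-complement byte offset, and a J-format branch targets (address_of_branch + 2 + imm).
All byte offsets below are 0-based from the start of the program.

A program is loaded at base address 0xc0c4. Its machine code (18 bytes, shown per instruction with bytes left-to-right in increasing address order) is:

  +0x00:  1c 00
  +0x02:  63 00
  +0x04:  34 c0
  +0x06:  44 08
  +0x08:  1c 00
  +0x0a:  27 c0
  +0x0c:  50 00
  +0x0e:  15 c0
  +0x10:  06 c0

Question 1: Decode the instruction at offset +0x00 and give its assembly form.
@+00  big-endian(1c 00) = 0x1c00
  opcode bits[15:10]=0x7: rts/N

rts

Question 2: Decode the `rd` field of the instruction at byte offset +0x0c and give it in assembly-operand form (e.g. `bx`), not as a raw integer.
ax

@+0c  big-endian(50 00) = 0x5000
  op=0x5000>>10=0x14 ⇒ pop (R)
  rd@[9:8]=0x0 ⇒ ax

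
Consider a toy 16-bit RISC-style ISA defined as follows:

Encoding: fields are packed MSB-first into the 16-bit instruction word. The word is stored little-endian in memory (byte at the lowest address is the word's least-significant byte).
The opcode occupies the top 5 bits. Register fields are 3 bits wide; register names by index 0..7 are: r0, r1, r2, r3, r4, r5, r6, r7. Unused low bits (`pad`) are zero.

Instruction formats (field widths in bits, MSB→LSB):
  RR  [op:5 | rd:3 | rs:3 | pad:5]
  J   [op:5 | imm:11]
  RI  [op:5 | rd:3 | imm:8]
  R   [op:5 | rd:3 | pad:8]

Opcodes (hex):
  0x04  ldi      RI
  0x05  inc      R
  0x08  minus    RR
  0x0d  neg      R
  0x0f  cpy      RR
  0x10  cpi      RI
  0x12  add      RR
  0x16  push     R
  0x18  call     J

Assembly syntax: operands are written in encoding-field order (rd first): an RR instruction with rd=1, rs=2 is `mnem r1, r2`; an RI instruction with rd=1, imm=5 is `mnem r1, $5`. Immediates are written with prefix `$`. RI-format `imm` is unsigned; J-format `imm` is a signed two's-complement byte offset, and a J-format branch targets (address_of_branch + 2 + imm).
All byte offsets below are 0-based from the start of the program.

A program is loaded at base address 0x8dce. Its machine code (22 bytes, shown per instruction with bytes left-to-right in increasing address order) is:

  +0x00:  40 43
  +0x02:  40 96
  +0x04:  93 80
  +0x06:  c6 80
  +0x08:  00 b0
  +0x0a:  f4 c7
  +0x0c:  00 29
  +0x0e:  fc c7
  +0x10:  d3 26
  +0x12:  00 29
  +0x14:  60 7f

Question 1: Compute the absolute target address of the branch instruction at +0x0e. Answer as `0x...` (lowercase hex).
0x8dda

off 0x0e: read fc c7 as little → 0xc7fc
  top 5b → 0x18 → call [J]
  [10:0] imm=2044 (s11→-4) = $-4
  target = base 0x8dce + off 0x0e + 2 + imm -4 = 0x8dda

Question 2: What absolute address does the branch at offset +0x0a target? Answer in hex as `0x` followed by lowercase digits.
@+0a  little-endian(f4 c7) = 0xc7f4
  opcode bits[15:11]=0x18: call/J
  [10:0] imm=2036 (s11→-12) = $-12
  target = base 0x8dce + off 0x0a + 2 + imm -12 = 0x8dce

0x8dce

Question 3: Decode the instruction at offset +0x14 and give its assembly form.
@+14  little-endian(60 7f) = 0x7f60
  opcode bits[15:11]=0xf: cpy/RR
  rd@[10:8]=0x7 ⇒ r7
  rs@[7:5]=0x3 ⇒ r3

cpy r7, r3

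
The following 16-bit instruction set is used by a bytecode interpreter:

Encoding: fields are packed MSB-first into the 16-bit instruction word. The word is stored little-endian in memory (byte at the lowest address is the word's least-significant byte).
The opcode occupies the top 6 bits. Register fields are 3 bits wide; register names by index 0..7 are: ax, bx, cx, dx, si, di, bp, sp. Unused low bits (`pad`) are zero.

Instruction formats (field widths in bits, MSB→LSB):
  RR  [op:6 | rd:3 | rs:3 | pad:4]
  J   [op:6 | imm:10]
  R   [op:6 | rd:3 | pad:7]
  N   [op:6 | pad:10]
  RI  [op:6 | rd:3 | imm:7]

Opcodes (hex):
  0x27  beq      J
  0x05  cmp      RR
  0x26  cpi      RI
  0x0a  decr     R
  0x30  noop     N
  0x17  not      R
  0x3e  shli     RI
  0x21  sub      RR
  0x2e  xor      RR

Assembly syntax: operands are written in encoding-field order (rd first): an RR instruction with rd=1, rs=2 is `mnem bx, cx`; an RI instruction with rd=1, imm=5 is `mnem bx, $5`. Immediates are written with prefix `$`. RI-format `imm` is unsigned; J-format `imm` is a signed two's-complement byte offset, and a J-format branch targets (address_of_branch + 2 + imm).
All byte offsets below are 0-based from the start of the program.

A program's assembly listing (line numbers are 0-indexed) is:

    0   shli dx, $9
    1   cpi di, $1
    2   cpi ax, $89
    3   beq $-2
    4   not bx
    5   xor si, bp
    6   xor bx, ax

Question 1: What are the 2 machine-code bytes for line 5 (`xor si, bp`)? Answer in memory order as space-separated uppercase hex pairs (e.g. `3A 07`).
line 5 (xor): pack op=0x2e:6|rd=4:3|rs=6:3|pad=0:4 = 0xba60; little→ 60 ba

60 BA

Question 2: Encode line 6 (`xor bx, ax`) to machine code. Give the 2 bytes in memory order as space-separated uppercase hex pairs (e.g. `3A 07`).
80 B8

line 6 (xor): pack op=0x2e:6|rd=1:3|rs=0:3|pad=0:4 = 0xb880; little→ 80 b8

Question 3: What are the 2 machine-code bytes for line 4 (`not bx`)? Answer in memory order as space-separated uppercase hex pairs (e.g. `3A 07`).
80 5C

L4: not op=0x17:6|rd=1:3|pad=0:7 ⇒ 0x5c80 ⇒ little 80 5c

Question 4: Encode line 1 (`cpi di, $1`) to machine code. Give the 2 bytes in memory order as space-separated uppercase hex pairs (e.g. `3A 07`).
1. cpi fields op=0x26:6|rd=5:3|imm=1:7 → word 9a81h → 81 9a

81 9A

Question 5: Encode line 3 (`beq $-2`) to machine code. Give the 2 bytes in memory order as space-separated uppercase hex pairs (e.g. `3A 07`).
FE 9F

3. beq fields op=0x27:6|imm=-2:10 → word 9ffeh → fe 9f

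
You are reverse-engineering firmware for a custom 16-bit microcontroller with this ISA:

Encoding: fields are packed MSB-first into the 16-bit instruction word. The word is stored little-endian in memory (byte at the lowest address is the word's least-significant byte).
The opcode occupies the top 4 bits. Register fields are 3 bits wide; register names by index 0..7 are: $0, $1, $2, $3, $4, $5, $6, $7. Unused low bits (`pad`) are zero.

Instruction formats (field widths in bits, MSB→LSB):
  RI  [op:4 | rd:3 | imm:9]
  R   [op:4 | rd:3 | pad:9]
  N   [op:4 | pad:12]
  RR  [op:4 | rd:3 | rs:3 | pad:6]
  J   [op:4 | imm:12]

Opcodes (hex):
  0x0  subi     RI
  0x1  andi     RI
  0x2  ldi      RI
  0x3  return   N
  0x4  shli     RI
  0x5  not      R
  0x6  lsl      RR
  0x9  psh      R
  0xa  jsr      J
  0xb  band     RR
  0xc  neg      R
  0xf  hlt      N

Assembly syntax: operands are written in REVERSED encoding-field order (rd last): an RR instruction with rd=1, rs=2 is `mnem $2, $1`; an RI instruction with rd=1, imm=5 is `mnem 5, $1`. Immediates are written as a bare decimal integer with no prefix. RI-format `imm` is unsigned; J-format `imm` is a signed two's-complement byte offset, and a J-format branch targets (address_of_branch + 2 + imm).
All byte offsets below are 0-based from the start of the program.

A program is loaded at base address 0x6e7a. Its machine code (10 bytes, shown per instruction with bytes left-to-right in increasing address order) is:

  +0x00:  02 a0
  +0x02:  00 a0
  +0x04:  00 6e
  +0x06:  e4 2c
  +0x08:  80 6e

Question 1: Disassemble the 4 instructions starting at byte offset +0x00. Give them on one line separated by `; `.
@+00  little-endian(02 a0) = 0xa002
  opcode bits[15:12]=0xa: jsr/J
  imm: (w>>0)&0xfff=0x2 → 2
@+02  little-endian(00 a0) = 0xa000
  opcode bits[15:12]=0xa: jsr/J
  imm: (w>>0)&0xfff=0x0 → 0
@+04  little-endian(00 6e) = 0x6e00
  opcode bits[15:12]=0x6: lsl/RR
  rd: (w>>9)&0x7=0x7 → $7
  rs: (w>>6)&0x7=0x0 → $0
@+06  little-endian(e4 2c) = 0x2ce4
  opcode bits[15:12]=0x2: ldi/RI
  rd: (w>>9)&0x7=0x6 → $6
  imm: (w>>0)&0x1ff=0xe4 → 228

jsr 2; jsr 0; lsl $0, $7; ldi 228, $6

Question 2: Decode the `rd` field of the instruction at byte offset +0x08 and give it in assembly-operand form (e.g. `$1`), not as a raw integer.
$7

@+08  little-endian(80 6e) = 0x6e80
  top 4b → 0x6 → lsl [RR]
  rd: (w>>9)&0x7=0x7 → $7
  rs: (w>>6)&0x7=0x2 → $2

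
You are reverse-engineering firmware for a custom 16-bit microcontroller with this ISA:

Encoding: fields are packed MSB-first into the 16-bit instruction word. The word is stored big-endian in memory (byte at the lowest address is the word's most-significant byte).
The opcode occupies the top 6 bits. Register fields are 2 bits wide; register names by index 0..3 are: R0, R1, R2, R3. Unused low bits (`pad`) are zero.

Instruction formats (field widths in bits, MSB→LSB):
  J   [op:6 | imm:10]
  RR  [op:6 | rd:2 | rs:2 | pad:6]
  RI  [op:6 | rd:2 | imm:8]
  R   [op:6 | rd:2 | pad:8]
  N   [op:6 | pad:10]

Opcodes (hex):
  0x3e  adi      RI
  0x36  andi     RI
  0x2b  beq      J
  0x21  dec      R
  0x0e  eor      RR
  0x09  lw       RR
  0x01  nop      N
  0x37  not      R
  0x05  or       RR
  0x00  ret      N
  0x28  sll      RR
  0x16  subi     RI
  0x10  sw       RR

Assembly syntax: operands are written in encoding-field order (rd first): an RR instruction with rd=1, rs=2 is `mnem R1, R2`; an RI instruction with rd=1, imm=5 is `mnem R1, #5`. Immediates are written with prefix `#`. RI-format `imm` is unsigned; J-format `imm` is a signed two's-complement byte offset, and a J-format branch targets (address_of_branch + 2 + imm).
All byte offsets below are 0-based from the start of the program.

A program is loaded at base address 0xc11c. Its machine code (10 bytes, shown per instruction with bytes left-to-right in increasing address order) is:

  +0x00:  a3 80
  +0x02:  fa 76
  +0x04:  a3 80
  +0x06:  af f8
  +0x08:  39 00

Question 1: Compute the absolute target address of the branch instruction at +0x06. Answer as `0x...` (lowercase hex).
0xc11c

@+06  big-endian(af f8) = 0xaff8
  opcode bits[15:10]=0x2b: beq/J
  [9:0] imm=1016 (s10→-8) = #-8
  target = base 0xc11c + off 0x06 + 2 + imm -8 = 0xc11c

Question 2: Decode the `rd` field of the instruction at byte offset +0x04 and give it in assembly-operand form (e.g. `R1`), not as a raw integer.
R3

+0x04: a3 80 ⇒ word 0xa380 (big)
  top 6b → 0x28 → sll [RR]
  [9:8] rd=3 = R3
  [7:6] rs=2 = R2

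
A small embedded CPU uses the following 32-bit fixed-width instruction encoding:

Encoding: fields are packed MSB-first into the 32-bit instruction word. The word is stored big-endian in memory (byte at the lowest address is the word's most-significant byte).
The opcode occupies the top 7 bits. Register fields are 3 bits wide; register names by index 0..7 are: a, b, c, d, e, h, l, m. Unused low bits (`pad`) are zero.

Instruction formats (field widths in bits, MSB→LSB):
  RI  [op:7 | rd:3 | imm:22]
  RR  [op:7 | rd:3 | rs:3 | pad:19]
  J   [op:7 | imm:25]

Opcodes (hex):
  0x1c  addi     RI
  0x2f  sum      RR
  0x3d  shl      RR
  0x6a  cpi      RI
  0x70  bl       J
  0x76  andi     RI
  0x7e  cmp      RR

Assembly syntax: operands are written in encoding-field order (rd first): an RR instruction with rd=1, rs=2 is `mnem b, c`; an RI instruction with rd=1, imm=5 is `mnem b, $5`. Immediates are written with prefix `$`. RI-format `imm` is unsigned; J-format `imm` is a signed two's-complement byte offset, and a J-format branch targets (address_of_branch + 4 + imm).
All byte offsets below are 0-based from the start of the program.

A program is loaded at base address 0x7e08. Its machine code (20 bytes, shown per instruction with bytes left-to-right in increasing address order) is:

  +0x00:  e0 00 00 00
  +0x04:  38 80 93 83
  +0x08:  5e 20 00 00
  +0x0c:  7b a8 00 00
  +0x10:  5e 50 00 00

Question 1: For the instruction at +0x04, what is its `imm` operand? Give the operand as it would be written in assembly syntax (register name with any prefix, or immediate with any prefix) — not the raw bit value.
+0x04: 38 80 93 83 ⇒ word 0x38809383 (big)
  opcode bits[31:25]=0x1c: addi/RI
  rd@[24:22]=0x2 ⇒ c
  imm@[21:0]=0x9383 ⇒ $37763

$37763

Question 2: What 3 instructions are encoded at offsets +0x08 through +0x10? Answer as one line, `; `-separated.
off 0x08: read 5e 20 00 00 as big → 0x5e200000
  op=0x5e200000>>25=0x2f ⇒ sum (RR)
  rd@[24:22]=0x0 ⇒ a
  rs@[21:19]=0x4 ⇒ e
off 0x0c: read 7b a8 00 00 as big → 0x7ba80000
  op=0x7ba80000>>25=0x3d ⇒ shl (RR)
  rd@[24:22]=0x6 ⇒ l
  rs@[21:19]=0x5 ⇒ h
off 0x10: read 5e 50 00 00 as big → 0x5e500000
  op=0x5e500000>>25=0x2f ⇒ sum (RR)
  rd@[24:22]=0x1 ⇒ b
  rs@[21:19]=0x2 ⇒ c

sum a, e; shl l, h; sum b, c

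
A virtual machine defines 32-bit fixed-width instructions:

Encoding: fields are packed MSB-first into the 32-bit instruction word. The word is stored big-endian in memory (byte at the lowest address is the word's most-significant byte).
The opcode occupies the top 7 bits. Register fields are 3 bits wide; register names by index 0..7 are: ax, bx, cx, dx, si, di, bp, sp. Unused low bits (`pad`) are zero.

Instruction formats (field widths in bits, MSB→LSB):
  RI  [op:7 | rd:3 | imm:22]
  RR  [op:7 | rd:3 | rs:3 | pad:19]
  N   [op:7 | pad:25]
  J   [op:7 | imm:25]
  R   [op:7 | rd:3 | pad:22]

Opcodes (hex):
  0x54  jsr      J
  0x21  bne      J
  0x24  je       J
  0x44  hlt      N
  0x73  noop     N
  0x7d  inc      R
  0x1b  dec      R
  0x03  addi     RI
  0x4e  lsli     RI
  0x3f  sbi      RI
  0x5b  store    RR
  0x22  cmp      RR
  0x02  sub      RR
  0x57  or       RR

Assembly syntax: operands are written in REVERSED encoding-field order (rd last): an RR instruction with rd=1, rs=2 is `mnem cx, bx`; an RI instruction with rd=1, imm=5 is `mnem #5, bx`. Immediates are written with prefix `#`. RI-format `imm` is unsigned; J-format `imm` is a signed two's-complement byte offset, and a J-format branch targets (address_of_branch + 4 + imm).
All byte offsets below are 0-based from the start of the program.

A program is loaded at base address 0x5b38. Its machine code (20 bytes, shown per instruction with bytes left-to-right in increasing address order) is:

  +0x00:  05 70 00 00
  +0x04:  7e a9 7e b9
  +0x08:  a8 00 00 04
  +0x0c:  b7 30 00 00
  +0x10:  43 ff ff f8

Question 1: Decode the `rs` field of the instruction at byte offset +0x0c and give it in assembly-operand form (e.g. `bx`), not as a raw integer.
bp

@+0c  big-endian(b7 30 00 00) = 0xb7300000
  opcode bits[31:25]=0x5b: store/RR
  rd@[24:22]=0x4 ⇒ si
  rs@[21:19]=0x6 ⇒ bp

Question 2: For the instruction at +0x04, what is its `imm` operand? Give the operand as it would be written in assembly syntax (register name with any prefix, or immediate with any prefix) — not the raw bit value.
#2719417

[04] 7e a9 7e b9 → 0x7ea97eb9
  op=0x7ea97eb9>>25=0x3f ⇒ sbi (RI)
  [24:22] rd=2 = cx
  [21:0] imm=2719417 = #2719417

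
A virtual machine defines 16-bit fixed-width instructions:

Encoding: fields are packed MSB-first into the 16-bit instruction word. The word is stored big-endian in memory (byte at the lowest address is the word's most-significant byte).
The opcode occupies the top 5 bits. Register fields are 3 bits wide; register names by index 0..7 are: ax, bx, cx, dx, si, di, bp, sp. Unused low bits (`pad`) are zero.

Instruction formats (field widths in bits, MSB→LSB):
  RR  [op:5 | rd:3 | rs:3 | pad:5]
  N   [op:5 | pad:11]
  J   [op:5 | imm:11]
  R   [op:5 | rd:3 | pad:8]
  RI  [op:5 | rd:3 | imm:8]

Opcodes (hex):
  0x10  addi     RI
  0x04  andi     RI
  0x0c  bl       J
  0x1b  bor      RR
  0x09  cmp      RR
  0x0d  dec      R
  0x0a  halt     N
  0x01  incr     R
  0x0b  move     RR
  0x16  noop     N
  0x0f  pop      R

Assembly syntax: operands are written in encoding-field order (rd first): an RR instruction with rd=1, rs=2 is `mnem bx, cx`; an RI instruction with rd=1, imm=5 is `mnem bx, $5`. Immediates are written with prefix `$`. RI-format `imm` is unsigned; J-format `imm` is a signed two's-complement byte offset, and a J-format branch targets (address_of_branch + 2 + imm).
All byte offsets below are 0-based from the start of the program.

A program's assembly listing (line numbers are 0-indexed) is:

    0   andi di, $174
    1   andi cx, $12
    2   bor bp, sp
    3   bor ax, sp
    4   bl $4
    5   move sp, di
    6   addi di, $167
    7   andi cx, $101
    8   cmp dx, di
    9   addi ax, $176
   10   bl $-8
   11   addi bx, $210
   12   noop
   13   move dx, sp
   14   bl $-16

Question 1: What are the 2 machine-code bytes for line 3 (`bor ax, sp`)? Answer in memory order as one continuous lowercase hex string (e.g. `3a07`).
d8e0

line 3 (bor): pack op=0x1b:5|rd=0:3|rs=7:3|pad=0:5 = 0xd8e0; big→ d8 e0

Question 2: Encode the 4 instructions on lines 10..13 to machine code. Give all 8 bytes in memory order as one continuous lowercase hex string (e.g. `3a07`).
10. bl fields op=0xc:5|imm=-8:11 → word 67f8h → 67 f8
11. addi fields op=0x10:5|rd=1:3|imm=210:8 → word 81d2h → 81 d2
12. noop fields op=0x16:5|pad=0:11 → word b000h → b0 00
13. move fields op=0xb:5|rd=3:3|rs=7:3|pad=0:5 → word 5be0h → 5b e0

67f881d2b0005be0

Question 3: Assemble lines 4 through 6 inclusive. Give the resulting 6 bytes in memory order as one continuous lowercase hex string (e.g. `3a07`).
line 4 (bl): pack op=0xc:5|imm=4:11 = 0x6004; big→ 60 04
line 5 (move): pack op=0xb:5|rd=7:3|rs=5:3|pad=0:5 = 0x5fa0; big→ 5f a0
line 6 (addi): pack op=0x10:5|rd=5:3|imm=167:8 = 0x85a7; big→ 85 a7

60045fa085a7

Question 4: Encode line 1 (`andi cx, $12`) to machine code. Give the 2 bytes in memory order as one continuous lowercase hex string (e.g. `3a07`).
L1: andi op=0x4:5|rd=2:3|imm=12:8 ⇒ 0x220c ⇒ big 22 0c

220c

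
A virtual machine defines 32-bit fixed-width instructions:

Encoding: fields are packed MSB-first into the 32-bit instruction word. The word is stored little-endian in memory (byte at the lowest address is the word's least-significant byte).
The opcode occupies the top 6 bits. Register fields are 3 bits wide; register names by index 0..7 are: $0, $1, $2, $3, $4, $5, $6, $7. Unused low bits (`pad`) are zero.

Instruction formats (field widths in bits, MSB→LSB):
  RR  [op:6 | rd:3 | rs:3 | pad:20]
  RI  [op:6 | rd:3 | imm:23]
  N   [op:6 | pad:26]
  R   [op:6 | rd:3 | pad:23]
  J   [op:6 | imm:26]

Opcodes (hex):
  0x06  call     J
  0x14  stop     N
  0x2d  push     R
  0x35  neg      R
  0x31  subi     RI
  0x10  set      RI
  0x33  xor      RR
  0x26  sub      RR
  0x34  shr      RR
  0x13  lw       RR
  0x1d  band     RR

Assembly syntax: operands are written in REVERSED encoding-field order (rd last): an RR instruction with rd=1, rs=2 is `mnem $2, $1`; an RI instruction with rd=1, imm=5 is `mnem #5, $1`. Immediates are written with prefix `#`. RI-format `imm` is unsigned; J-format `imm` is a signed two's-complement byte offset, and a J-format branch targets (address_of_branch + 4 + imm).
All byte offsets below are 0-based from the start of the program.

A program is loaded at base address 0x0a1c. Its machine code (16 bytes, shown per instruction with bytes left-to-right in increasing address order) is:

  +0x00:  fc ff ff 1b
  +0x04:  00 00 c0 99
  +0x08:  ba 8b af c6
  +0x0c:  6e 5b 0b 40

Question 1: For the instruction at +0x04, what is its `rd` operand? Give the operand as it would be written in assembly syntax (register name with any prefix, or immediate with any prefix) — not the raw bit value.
off 0x04: read 00 00 c0 99 as little → 0x99c00000
  op=0x99c00000>>26=0x26 ⇒ sub (RR)
  [25:23] rd=3 = $3
  [22:20] rs=4 = $4

$3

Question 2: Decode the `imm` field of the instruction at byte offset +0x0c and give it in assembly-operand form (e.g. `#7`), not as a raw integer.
#744302

[0c] 6e 5b 0b 40 → 0x400b5b6e
  op=0x400b5b6e>>26=0x10 ⇒ set (RI)
  rd@[25:23]=0x0 ⇒ $0
  imm@[22:0]=0xb5b6e ⇒ #744302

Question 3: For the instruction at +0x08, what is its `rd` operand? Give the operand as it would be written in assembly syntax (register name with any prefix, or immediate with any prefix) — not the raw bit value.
$5

off 0x08: read ba 8b af c6 as little → 0xc6af8bba
  opcode bits[31:26]=0x31: subi/RI
  rd: (w>>23)&0x7=0x5 → $5
  imm: (w>>0)&0x7fffff=0x2f8bba → #3115962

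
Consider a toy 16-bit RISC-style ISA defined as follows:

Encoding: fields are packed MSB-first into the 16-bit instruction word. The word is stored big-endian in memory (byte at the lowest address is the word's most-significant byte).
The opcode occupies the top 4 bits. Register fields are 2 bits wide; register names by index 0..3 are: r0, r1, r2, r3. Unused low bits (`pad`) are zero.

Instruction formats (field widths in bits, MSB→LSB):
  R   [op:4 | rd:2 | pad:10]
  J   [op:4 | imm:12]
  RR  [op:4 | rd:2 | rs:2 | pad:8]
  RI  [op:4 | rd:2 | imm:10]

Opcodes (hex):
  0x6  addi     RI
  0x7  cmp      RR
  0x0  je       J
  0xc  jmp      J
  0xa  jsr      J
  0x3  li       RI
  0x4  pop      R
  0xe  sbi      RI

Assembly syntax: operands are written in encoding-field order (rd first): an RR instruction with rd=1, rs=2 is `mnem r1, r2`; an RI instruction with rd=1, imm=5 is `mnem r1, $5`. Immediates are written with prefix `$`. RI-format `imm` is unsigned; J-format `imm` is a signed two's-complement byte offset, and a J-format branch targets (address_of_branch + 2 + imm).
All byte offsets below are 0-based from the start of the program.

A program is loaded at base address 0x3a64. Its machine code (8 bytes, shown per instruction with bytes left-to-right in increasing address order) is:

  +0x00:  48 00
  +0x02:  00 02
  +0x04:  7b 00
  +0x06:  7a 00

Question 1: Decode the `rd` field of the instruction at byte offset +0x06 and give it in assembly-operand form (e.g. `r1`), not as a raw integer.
r2

off 0x06: read 7a 00 as big → 0x7a00
  op=0x7a00>>12=0x7 ⇒ cmp (RR)
  rd@[11:10]=0x2 ⇒ r2
  rs@[9:8]=0x2 ⇒ r2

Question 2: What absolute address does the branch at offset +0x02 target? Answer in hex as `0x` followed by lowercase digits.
off 0x02: read 00 02 as big → 0x0002
  top 4b → 0x0 → je [J]
  [11:0] imm=2 = $2
  target = base 0x3a64 + off 0x02 + 2 + imm 2 = 0x3a6a

0x3a6a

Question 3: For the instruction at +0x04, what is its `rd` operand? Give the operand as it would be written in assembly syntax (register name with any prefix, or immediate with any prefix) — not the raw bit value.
r2

@+04  big-endian(7b 00) = 0x7b00
  top 4b → 0x7 → cmp [RR]
  [11:10] rd=2 = r2
  [9:8] rs=3 = r3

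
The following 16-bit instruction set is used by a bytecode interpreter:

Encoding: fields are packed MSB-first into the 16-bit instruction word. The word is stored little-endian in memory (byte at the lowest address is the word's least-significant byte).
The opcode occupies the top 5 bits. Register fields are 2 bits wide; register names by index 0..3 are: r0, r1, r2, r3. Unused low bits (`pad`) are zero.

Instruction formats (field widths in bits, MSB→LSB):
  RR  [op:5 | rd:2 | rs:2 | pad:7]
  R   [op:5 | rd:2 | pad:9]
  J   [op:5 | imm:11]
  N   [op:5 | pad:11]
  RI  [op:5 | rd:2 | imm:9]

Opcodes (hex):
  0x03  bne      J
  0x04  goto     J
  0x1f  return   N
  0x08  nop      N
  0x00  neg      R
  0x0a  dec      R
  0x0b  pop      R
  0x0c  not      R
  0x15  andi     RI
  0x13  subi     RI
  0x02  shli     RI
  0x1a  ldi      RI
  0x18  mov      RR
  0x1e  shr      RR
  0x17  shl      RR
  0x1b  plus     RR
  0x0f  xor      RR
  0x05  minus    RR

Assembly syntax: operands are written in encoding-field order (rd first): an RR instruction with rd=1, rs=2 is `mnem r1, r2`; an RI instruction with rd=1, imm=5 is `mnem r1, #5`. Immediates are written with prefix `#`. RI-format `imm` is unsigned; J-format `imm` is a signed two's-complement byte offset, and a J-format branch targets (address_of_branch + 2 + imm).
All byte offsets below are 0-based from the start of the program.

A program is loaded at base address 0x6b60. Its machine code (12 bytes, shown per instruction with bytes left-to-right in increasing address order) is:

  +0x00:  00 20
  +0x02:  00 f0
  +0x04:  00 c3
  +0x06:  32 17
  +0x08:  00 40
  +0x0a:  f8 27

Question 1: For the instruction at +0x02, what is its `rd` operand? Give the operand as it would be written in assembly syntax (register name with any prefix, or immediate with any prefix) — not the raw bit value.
r0

[02] 00 f0 → 0xf000
  op=0xf000>>11=0x1e ⇒ shr (RR)
  rd@[10:9]=0x0 ⇒ r0
  rs@[8:7]=0x0 ⇒ r0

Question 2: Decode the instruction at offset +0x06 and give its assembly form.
shli r3, #306

+0x06: 32 17 ⇒ word 0x1732 (little)
  top 5b → 0x2 → shli [RI]
  [10:9] rd=3 = r3
  [8:0] imm=306 = #306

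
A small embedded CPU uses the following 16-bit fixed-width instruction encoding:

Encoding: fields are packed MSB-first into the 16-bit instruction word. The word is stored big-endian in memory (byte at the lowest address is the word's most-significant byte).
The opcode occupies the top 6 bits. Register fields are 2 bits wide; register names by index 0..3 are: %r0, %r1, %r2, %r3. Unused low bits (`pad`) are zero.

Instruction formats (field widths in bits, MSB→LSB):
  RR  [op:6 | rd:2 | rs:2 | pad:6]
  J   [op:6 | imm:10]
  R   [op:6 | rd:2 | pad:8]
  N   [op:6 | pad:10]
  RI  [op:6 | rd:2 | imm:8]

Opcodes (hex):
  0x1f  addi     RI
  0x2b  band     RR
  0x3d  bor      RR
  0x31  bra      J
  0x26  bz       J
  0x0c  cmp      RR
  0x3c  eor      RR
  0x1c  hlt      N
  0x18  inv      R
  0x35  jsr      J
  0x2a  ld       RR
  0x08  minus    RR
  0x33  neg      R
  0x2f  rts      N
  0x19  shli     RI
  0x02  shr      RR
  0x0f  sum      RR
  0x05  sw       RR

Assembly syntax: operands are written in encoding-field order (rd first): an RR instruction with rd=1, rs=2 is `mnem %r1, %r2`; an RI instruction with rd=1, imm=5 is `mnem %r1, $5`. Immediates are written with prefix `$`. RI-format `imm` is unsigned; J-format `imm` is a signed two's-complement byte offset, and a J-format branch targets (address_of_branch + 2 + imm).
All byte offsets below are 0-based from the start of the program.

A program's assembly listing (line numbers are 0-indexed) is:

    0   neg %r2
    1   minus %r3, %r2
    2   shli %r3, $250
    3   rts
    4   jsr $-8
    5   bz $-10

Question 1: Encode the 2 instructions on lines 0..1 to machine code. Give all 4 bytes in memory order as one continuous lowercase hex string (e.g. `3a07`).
line 0 (neg): pack op=0x33:6|rd=2:2|pad=0:8 = 0xce00; big→ ce 00
line 1 (minus): pack op=0x8:6|rd=3:2|rs=2:2|pad=0:6 = 0x2380; big→ 23 80

ce002380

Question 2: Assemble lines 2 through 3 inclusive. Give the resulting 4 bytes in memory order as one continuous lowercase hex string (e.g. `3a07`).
67fabc00

2. shli fields op=0x19:6|rd=3:2|imm=250:8 → word 67fah → 67 fa
3. rts fields op=0x2f:6|pad=0:10 → word bc00h → bc 00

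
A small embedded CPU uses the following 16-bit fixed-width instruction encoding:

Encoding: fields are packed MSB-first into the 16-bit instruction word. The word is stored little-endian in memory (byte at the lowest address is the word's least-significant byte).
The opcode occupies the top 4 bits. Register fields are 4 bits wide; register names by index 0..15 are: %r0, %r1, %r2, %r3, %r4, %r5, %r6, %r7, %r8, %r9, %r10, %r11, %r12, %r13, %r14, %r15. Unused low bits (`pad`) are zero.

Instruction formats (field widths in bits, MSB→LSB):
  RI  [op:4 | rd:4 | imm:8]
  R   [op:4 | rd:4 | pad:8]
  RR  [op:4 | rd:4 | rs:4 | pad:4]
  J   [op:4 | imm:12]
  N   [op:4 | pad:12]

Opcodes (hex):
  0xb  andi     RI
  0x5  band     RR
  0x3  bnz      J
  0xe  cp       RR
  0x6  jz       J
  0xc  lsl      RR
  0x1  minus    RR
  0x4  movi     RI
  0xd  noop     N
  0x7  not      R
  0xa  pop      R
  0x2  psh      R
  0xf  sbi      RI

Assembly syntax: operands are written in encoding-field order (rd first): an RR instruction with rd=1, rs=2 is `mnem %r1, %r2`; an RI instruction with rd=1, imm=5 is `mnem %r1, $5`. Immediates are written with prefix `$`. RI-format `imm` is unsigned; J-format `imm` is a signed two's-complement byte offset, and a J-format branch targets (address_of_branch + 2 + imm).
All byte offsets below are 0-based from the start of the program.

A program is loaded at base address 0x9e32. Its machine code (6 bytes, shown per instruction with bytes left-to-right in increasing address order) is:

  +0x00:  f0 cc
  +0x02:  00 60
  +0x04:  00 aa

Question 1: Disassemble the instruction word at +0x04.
pop %r10

@+04  little-endian(00 aa) = 0xaa00
  top 4b → 0xa → pop [R]
  [11:8] rd=10 = %r10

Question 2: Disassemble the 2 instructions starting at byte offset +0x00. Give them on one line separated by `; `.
+0x00: f0 cc ⇒ word 0xccf0 (little)
  top 4b → 0xc → lsl [RR]
  rd: (w>>8)&0xf=0xc → %r12
  rs: (w>>4)&0xf=0xf → %r15
+0x02: 00 60 ⇒ word 0x6000 (little)
  top 4b → 0x6 → jz [J]
  imm: (w>>0)&0xfff=0x0 → $0

lsl %r12, %r15; jz $0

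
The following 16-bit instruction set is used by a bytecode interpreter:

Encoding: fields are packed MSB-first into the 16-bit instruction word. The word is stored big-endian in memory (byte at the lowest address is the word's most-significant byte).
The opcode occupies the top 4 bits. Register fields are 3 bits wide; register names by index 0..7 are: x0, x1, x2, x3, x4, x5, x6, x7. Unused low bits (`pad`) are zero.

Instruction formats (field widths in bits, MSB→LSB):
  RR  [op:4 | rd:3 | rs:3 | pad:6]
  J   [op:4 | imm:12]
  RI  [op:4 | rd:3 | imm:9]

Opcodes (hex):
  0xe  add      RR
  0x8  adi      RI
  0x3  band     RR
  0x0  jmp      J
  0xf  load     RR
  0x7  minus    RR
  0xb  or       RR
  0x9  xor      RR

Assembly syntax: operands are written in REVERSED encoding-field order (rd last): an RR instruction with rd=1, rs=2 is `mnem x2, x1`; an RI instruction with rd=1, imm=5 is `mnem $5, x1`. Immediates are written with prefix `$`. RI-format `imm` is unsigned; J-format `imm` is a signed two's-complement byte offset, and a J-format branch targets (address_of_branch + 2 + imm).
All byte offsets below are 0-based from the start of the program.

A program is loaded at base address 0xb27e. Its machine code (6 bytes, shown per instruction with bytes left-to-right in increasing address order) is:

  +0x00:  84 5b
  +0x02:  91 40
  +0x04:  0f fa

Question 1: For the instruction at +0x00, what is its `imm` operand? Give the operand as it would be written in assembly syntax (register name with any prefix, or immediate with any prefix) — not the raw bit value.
$91

@+00  big-endian(84 5b) = 0x845b
  opcode bits[15:12]=0x8: adi/RI
  rd: (w>>9)&0x7=0x2 → x2
  imm: (w>>0)&0x1ff=0x5b → $91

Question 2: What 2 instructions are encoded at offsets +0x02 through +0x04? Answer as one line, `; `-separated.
xor x5, x0; jmp $-6

+0x02: 91 40 ⇒ word 0x9140 (big)
  opcode bits[15:12]=0x9: xor/RR
  rd@[11:9]=0x0 ⇒ x0
  rs@[8:6]=0x5 ⇒ x5
+0x04: 0f fa ⇒ word 0x0ffa (big)
  opcode bits[15:12]=0x0: jmp/J
  imm@[11:0]=0xffa (s12→-6) ⇒ $-6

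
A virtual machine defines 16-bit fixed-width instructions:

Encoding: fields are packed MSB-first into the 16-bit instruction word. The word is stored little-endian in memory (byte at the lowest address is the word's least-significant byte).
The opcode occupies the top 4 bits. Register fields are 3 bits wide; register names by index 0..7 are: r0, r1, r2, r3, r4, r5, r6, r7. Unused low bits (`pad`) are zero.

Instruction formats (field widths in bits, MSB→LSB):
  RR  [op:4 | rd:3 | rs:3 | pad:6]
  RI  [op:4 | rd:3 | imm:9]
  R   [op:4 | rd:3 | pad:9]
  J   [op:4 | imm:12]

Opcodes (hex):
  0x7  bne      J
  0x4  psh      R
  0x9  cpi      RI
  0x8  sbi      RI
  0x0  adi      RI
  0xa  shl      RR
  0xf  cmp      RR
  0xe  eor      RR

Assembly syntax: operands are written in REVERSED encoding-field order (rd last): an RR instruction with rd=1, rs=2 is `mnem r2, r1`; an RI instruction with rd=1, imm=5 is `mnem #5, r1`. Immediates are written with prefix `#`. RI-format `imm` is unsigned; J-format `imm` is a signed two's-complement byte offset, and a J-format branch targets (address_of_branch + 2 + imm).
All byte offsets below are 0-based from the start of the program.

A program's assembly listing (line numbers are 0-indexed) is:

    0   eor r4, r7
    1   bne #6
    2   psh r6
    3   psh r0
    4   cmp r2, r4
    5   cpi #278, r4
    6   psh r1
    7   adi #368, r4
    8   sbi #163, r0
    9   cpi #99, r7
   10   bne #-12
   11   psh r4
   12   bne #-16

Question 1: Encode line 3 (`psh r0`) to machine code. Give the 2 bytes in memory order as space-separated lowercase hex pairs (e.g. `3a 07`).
00 40

line 3 (psh): pack op=0x4:4|rd=0:3|pad=0:9 = 0x4000; little→ 00 40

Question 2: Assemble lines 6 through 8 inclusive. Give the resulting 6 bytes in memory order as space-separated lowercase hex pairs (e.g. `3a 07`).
00 42 70 09 a3 80

L6: psh op=0x4:4|rd=1:3|pad=0:9 ⇒ 0x4200 ⇒ little 00 42
L7: adi op=0x0:4|rd=4:3|imm=368:9 ⇒ 0x0970 ⇒ little 70 09
L8: sbi op=0x8:4|rd=0:3|imm=163:9 ⇒ 0x80a3 ⇒ little a3 80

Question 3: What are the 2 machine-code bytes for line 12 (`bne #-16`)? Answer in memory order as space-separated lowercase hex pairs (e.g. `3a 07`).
f0 7f

12. bne fields op=0x7:4|imm=-16:12 → word 7ff0h → f0 7f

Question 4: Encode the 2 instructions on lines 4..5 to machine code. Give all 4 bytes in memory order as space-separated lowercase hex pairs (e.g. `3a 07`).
line 4 (cmp): pack op=0xf:4|rd=4:3|rs=2:3|pad=0:6 = 0xf880; little→ 80 f8
line 5 (cpi): pack op=0x9:4|rd=4:3|imm=278:9 = 0x9916; little→ 16 99

80 f8 16 99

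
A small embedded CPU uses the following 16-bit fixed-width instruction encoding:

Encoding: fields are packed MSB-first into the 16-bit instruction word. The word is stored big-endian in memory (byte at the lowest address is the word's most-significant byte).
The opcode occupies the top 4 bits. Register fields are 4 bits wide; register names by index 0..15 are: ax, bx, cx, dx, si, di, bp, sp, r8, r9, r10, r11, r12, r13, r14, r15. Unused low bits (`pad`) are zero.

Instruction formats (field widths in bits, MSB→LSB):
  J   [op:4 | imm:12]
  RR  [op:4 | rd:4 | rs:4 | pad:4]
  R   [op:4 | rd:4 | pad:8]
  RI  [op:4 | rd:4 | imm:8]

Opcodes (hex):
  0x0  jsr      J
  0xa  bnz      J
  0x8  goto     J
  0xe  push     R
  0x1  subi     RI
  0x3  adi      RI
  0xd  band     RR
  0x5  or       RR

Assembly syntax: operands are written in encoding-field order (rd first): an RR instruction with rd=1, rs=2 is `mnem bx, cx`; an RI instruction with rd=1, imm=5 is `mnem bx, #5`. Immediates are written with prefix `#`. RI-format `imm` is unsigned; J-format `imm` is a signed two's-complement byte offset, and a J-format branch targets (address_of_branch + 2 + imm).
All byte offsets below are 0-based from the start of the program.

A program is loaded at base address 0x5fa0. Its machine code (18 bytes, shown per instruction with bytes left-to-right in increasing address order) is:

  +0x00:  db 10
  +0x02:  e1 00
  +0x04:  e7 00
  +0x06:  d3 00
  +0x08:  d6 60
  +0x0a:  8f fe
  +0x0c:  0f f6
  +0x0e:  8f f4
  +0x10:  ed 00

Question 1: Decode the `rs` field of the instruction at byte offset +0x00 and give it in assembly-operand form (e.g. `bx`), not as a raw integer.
bx

off 0x00: read db 10 as big → 0xdb10
  opcode bits[15:12]=0xd: band/RR
  rd: (w>>8)&0xf=0xb → r11
  rs: (w>>4)&0xf=0x1 → bx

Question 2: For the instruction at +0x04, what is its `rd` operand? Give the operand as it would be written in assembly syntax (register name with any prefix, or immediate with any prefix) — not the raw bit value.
sp

+0x04: e7 00 ⇒ word 0xe700 (big)
  top 4b → 0xe → push [R]
  rd: (w>>8)&0xf=0x7 → sp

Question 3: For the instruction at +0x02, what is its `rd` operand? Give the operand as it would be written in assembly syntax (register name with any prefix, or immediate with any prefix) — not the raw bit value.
[02] e1 00 → 0xe100
  op=0xe100>>12=0xe ⇒ push (R)
  rd@[11:8]=0x1 ⇒ bx

bx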